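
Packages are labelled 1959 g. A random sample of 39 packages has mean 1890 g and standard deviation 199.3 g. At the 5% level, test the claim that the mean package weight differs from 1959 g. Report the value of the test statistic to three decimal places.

H0: μ = 1959; H1: μ ≠ 1959 (one-sample t-test, two-sided).
t = (x̄ − μ₀)/(s/√n) = (1890 − 1959)/(199.3/√39) = -2.162
df = n − 1 = 38
Two-sided p-value ≈ 0.0370
Since p ≈ 0.0370 < α = 0.05, reject H0; the data support H1.

-2.162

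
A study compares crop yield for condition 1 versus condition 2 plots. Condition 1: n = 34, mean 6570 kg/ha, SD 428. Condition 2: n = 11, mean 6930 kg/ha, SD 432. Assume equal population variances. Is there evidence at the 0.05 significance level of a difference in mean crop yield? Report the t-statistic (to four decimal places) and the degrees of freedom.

t = -2.4196, df = 43

Let group 1 = condition 1, group 2 = condition 2. H0: μ_1 = μ_2; H1: μ_1 ≠ μ_2 (two-sample pooled-variance t-test, two-sided).
s_p² = [(34−1)·428² + (11−1)·432²]/(34+11−2) = 183984
t = (6570 − 6930)/√[183984·(1/34 + 1/11)] = -2.4196
df = n₁ + n₂ − 2 = 43
Two-sided p-value ≈ 0.020
Since p ≈ 0.020 < α = 0.05, reject H0; the evidence is statistically significant.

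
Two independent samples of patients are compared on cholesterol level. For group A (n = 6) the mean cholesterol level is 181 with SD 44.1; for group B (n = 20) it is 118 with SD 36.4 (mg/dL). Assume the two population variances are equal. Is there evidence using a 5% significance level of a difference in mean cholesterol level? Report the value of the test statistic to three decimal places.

3.549

Let group 1 = group A, group 2 = group B. H0: μ_1 = μ_2; H1: μ_1 ≠ μ_2 (two-sample pooled-variance t-test, two-sided).
s_p² = [(6−1)·44.1² + (20−1)·36.4²]/(6+20−2) = 1454.1
t = (181 − 118)/√[1454.1·(1/6 + 1/20)] = 3.549
df = n₁ + n₂ − 2 = 24
Two-sided p-value ≈ 0.0016
Since p ≈ 0.0016 < α = 0.05, reject H0; the data support H1.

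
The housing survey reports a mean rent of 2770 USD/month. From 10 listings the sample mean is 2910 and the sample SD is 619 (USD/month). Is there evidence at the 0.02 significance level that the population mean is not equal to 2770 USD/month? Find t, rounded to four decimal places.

H0: μ = 2770; H1: μ ≠ 2770 (one-sample t-test, two-sided).
t = (x̄ − μ₀)/(s/√n) = (2910 − 2770)/(619/√10) = 0.7152
df = n − 1 = 9
Two-sided p-value ≈ 0.493
Since p ≈ 0.493 > α = 0.02, fail to reject H0; the data do not provide sufficient evidence against H0.

0.7152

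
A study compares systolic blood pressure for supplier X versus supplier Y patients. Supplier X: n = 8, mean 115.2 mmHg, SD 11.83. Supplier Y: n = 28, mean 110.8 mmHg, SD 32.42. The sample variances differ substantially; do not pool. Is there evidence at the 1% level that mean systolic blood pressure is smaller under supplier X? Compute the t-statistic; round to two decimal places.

0.59

Let group 1 = supplier X, group 2 = supplier Y. H0: μ_1 = μ_2; H1: μ_1 < μ_2 (Welch's two-sample t-test, left-tailed).
t = (x̄_1 − x̄_2)/√(s_1²/n_1 + s_2²/n_2) = (115.2 − 110.8)/√(11.83²/8 + 32.42²/28) = 0.59
Welch–Satterthwaite df ≈ 31.58
p-value = P(T ≤ 0.59) ≈ 0.721
Since p ≈ 0.721 > α = 0.01, fail to reject H0; the data do not provide sufficient evidence against H0.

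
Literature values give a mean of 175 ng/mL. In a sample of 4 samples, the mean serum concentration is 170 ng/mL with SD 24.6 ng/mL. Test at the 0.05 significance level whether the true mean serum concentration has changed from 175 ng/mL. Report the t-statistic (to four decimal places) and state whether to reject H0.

H0: μ = 175; H1: μ ≠ 175 (one-sample t-test, two-sided).
t = (x̄ − μ₀)/(s/√n) = (170 − 175)/(24.6/√4) = -0.4065
df = n − 1 = 3
Two-sided p-value ≈ 0.7116
Since p ≈ 0.7116 > α = 0.05, fail to reject H0; the evidence is not statistically significant.

t = -0.4065; fail to reject H0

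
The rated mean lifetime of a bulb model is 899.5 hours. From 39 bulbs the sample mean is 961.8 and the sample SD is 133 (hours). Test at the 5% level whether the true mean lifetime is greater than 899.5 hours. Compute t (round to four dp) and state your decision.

t = 2.9253; reject H0

H0: μ = 899.5; H1: μ > 899.5 (one-sample t-test, right-tailed).
t = (x̄ − μ₀)/(s/√n) = (961.8 − 899.5)/(133/√39) = 2.9253
df = n − 1 = 38
p-value = P(T ≥ 2.9253) ≈ 0.0029
Since p ≈ 0.0029 < α = 0.05, reject H0; the evidence is statistically significant.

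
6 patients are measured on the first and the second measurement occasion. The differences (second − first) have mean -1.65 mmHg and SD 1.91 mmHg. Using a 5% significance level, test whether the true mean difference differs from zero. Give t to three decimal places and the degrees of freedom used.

H0: μ_d = 0; H1: μ_d ≠ 0 (paired t-test on the differences, two-sided).
t = d̄/(s_d/√n) = -1.65/(1.91/√6) = -2.116
df = n − 1 = 5
Two-sided p-value ≈ 0.088
Since p ≈ 0.088 > α = 0.05, fail to reject H0; the evidence is not statistically significant.

t = -2.116, df = 5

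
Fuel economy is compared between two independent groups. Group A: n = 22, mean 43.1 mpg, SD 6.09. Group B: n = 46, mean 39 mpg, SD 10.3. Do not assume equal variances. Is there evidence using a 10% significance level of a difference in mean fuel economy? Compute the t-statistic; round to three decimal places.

2.052

Let group 1 = group A, group 2 = group B. H0: μ_1 = μ_2; H1: μ_1 ≠ μ_2 (Welch's two-sample t-test, two-sided).
t = (x̄_1 − x̄_2)/√(s_1²/n_1 + s_2²/n_2) = (43.1 − 39)/√(6.09²/22 + 10.3²/46) = 2.052
Welch–Satterthwaite df ≈ 62.86
Two-sided p-value ≈ 0.0443
Since p ≈ 0.0443 < α = 0.1, reject H0; the data support H1.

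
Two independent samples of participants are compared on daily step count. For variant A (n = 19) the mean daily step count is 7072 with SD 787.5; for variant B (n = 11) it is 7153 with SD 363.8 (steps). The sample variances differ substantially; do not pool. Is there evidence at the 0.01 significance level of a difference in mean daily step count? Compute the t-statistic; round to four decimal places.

Let group 1 = variant A, group 2 = variant B. H0: μ_1 = μ_2; H1: μ_1 ≠ μ_2 (Welch's two-sample t-test, two-sided).
t = (x̄_1 − x̄_2)/√(s_1²/n_1 + s_2²/n_2) = (7072 − 7153)/√(787.5²/19 + 363.8²/11) = -0.3832
Welch–Satterthwaite df ≈ 27.09
Two-sided p-value ≈ 0.7045
Since p ≈ 0.7045 > α = 0.01, fail to reject H0; the data do not provide sufficient evidence against H0.

-0.3832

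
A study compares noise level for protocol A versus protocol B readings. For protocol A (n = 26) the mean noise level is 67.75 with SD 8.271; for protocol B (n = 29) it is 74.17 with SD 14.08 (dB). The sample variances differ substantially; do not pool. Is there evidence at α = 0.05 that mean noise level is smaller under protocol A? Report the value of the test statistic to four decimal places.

-2.0865

Let group 1 = protocol A, group 2 = protocol B. H0: μ_1 = μ_2; H1: μ_1 < μ_2 (Welch's two-sample t-test, left-tailed).
t = (x̄_1 − x̄_2)/√(s_1²/n_1 + s_2²/n_2) = (67.75 − 74.17)/√(8.271²/26 + 14.08²/29) = -2.0865
Welch–Satterthwaite df ≈ 46.06
p-value = P(T ≤ -2.0865) ≈ 0.021
Since p ≈ 0.021 < α = 0.05, reject H0; the data support H1.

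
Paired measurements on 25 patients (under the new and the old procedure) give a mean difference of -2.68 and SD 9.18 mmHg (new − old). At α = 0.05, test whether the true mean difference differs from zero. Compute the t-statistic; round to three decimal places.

H0: μ_d = 0; H1: μ_d ≠ 0 (paired t-test on the differences, two-sided).
t = d̄/(s_d/√n) = -2.68/(9.18/√25) = -1.460
df = n − 1 = 24
Two-sided p-value ≈ 0.157
Since p ≈ 0.157 > α = 0.05, fail to reject H0; the evidence is not statistically significant.

-1.460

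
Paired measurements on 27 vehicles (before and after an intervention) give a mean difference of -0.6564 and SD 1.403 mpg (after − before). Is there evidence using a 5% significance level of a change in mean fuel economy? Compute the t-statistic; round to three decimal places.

H0: μ_d = 0; H1: μ_d ≠ 0 (paired t-test on the differences, two-sided).
t = d̄/(s_d/√n) = -0.6564/(1.403/√27) = -2.431
df = n − 1 = 26
Two-sided p-value ≈ 0.022
Since p ≈ 0.022 < α = 0.05, reject H0; the data support H1.

-2.431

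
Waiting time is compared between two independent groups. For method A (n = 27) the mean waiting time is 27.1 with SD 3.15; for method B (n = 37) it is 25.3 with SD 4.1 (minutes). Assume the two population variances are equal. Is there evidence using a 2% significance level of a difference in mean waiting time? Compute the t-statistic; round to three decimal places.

1.906

Let group 1 = method A, group 2 = method B. H0: μ_1 = μ_2; H1: μ_1 ≠ μ_2 (two-sample pooled-variance t-test, two-sided).
s_p² = [(27−1)·3.15² + (37−1)·4.1²]/(27+37−2) = 13.9217
t = (27.1 − 25.3)/√[13.9217·(1/27 + 1/37)] = 1.906
df = n₁ + n₂ − 2 = 62
Two-sided p-value ≈ 0.061
Since p ≈ 0.061 > α = 0.02, fail to reject H0; the data do not provide sufficient evidence against H0.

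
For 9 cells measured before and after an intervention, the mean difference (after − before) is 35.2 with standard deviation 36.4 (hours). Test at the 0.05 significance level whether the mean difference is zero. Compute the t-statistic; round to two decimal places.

H0: μ_d = 0; H1: μ_d ≠ 0 (paired t-test on the differences, two-sided).
t = d̄/(s_d/√n) = 35.2/(36.4/√9) = 2.90
df = n − 1 = 8
Two-sided p-value ≈ 0.0199
Since p ≈ 0.0199 < α = 0.05, reject H0; the evidence is statistically significant.

2.90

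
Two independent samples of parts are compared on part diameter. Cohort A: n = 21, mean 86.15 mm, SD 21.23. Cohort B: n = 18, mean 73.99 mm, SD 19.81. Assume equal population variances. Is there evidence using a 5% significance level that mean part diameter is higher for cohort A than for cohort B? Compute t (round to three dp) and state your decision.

Let group 1 = cohort A, group 2 = cohort B. H0: μ_1 = μ_2; H1: μ_1 > μ_2 (two-sample pooled-variance t-test, right-tailed).
s_p² = [(21−1)·21.23² + (18−1)·19.81²]/(21+18−2) = 423.937
t = (86.15 − 73.99)/√[423.937·(1/21 + 1/18)] = 1.839
df = n₁ + n₂ − 2 = 37
p-value = P(T ≥ 1.839) ≈ 0.037
Since p ≈ 0.037 < α = 0.05, reject H0; the data support H1.

t = 1.839; reject H0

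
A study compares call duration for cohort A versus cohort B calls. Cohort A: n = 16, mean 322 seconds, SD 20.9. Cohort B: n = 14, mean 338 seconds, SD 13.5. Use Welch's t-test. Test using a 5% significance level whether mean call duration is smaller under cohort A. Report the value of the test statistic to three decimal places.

Let group 1 = cohort A, group 2 = cohort B. H0: μ_1 = μ_2; H1: μ_1 < μ_2 (Welch's two-sample t-test, left-tailed).
t = (x̄_1 − x̄_2)/√(s_1²/n_1 + s_2²/n_2) = (322 − 338)/√(20.9²/16 + 13.5²/14) = -2.520
Welch–Satterthwaite df ≈ 25.92
p-value = P(T ≤ -2.520) ≈ 0.0091
Since p ≈ 0.0091 < α = 0.05, reject H0; the evidence is statistically significant.

-2.520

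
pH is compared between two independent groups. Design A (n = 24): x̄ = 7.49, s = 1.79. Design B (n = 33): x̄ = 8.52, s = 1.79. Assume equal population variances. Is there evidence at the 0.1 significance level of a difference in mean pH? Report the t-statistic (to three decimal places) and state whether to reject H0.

t = -2.145; reject H0

Let group 1 = design A, group 2 = design B. H0: μ_1 = μ_2; H1: μ_1 ≠ μ_2 (two-sample pooled-variance t-test, two-sided).
s_p² = [(24−1)·1.79² + (33−1)·1.79²]/(24+33−2) = 3.2041
t = (7.49 − 8.52)/√[3.2041·(1/24 + 1/33)] = -2.145
df = n₁ + n₂ − 2 = 55
Two-sided p-value ≈ 0.036
Since p ≈ 0.036 < α = 0.1, reject H0; the evidence is statistically significant.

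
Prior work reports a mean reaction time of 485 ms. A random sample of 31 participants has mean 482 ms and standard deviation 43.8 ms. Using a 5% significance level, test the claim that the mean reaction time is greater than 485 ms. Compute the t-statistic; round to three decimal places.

H0: μ = 485; H1: μ > 485 (one-sample t-test, right-tailed).
t = (x̄ − μ₀)/(s/√n) = (482 − 485)/(43.8/√31) = -0.381
df = n − 1 = 30
p-value = P(T ≥ -0.381) ≈ 0.6472
Since p ≈ 0.6472 > α = 0.05, fail to reject H0; the data do not provide sufficient evidence against H0.

-0.381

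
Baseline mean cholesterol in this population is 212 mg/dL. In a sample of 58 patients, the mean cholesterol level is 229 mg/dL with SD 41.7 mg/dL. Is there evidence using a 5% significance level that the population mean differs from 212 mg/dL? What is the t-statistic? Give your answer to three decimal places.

H0: μ = 212; H1: μ ≠ 212 (one-sample t-test, two-sided).
t = (x̄ − μ₀)/(s/√n) = (229 − 212)/(41.7/√58) = 3.105
df = n − 1 = 57
Two-sided p-value ≈ 0.0030
Since p ≈ 0.0030 < α = 0.05, reject H0; the evidence is statistically significant.

3.105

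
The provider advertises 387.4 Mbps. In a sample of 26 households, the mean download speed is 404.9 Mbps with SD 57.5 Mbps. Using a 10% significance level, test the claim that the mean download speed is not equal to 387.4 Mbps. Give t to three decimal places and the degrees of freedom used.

H0: μ = 387.4; H1: μ ≠ 387.4 (one-sample t-test, two-sided).
t = (x̄ − μ₀)/(s/√n) = (404.9 − 387.4)/(57.5/√26) = 1.552
df = n − 1 = 25
Two-sided p-value ≈ 0.1333
Since p ≈ 0.1333 > α = 0.1, fail to reject H0; the evidence is not statistically significant.

t = 1.552, df = 25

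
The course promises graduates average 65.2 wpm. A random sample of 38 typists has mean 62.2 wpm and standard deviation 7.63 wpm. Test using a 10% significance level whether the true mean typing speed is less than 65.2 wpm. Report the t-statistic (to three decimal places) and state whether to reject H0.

t = -2.424; reject H0

H0: μ = 65.2; H1: μ < 65.2 (one-sample t-test, left-tailed).
t = (x̄ − μ₀)/(s/√n) = (62.2 − 65.2)/(7.63/√38) = -2.424
df = n − 1 = 37
p-value = P(T ≤ -2.424) ≈ 0.0102
Since p ≈ 0.0102 < α = 0.1, reject H0; the evidence is statistically significant.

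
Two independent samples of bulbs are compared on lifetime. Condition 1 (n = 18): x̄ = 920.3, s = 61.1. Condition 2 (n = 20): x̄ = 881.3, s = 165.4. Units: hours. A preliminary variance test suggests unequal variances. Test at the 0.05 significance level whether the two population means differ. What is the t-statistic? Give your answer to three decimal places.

Let group 1 = condition 1, group 2 = condition 2. H0: μ_1 = μ_2; H1: μ_1 ≠ μ_2 (Welch's two-sample t-test, two-sided).
t = (x̄_1 − x̄_2)/√(s_1²/n_1 + s_2²/n_2) = (920.3 − 881.3)/√(61.1²/18 + 165.4²/20) = 0.983
Welch–Satterthwaite df ≈ 24.57
Two-sided p-value ≈ 0.335
Since p ≈ 0.335 > α = 0.05, fail to reject H0; the evidence is not statistically significant.

0.983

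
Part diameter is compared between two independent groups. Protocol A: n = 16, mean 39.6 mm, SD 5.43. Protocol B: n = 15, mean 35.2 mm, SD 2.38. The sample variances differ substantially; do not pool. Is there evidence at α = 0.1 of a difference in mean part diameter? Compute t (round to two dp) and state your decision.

Let group 1 = protocol A, group 2 = protocol B. H0: μ_1 = μ_2; H1: μ_1 ≠ μ_2 (Welch's two-sample t-test, two-sided).
t = (x̄_1 − x̄_2)/√(s_1²/n_1 + s_2²/n_2) = (39.6 − 35.2)/√(5.43²/16 + 2.38²/15) = 2.95
Welch–Satterthwaite df ≈ 20.84
Two-sided p-value ≈ 0.0076
Since p ≈ 0.0076 < α = 0.1, reject H0; the evidence is statistically significant.

t = 2.95; reject H0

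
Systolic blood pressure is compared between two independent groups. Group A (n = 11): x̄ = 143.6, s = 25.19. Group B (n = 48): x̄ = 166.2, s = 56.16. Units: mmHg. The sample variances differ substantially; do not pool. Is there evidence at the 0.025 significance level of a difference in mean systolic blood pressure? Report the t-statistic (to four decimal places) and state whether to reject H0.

Let group 1 = group A, group 2 = group B. H0: μ_1 = μ_2; H1: μ_1 ≠ μ_2 (Welch's two-sample t-test, two-sided).
t = (x̄_1 − x̄_2)/√(s_1²/n_1 + s_2²/n_2) = (143.6 − 166.2)/√(25.19²/11 + 56.16²/48) = -2.0345
Welch–Satterthwaite df ≈ 35.86
Two-sided p-value ≈ 0.0493
Since p ≈ 0.0493 > α = 0.025, fail to reject H0; the data do not provide sufficient evidence against H0.

t = -2.0345; fail to reject H0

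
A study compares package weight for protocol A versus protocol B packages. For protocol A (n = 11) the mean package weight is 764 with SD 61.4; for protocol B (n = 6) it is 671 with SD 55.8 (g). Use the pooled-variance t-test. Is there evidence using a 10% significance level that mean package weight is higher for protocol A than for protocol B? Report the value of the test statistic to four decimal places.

Let group 1 = protocol A, group 2 = protocol B. H0: μ_1 = μ_2; H1: μ_1 > μ_2 (two-sample pooled-variance t-test, right-tailed).
s_p² = [(11−1)·61.4² + (6−1)·55.8²]/(11+6−2) = 3551.19
t = (764 − 671)/√[3551.19·(1/11 + 1/6)] = 3.0750
df = n₁ + n₂ − 2 = 15
p-value = P(T ≥ 3.0750) ≈ 0.004
Since p ≈ 0.004 < α = 0.1, reject H0; the data support H1.

3.0750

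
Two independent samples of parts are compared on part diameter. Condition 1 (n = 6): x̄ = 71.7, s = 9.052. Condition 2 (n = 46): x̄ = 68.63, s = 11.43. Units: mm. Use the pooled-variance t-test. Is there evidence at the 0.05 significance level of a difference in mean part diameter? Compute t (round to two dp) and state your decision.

t = 0.63; fail to reject H0

Let group 1 = condition 1, group 2 = condition 2. H0: μ_1 = μ_2; H1: μ_1 ≠ μ_2 (two-sample pooled-variance t-test, two-sided).
s_p² = [(6−1)·9.052² + (46−1)·11.43²]/(6+46−2) = 125.774
t = (71.7 − 68.63)/√[125.774·(1/6 + 1/46)] = 0.63
df = n₁ + n₂ − 2 = 50
Two-sided p-value ≈ 0.5311
Since p ≈ 0.5311 > α = 0.05, fail to reject H0; the evidence is not statistically significant.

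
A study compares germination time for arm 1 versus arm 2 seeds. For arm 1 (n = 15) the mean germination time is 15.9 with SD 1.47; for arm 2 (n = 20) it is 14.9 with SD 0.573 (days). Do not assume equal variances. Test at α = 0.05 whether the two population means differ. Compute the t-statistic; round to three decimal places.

2.496

Let group 1 = arm 1, group 2 = arm 2. H0: μ_1 = μ_2; H1: μ_1 ≠ μ_2 (Welch's two-sample t-test, two-sided).
t = (x̄_1 − x̄_2)/√(s_1²/n_1 + s_2²/n_2) = (15.9 − 14.9)/√(1.47²/15 + 0.573²/20) = 2.496
Welch–Satterthwaite df ≈ 17.21
Two-sided p-value ≈ 0.023
Since p ≈ 0.023 < α = 0.05, reject H0; the evidence is statistically significant.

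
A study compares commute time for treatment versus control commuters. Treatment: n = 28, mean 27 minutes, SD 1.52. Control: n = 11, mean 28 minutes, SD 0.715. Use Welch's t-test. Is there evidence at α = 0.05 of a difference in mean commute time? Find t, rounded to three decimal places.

Let group 1 = treatment, group 2 = control. H0: μ_1 = μ_2; H1: μ_1 ≠ μ_2 (Welch's two-sample t-test, two-sided).
t = (x̄_1 − x̄_2)/√(s_1²/n_1 + s_2²/n_2) = (27 − 28)/√(1.52²/28 + 0.715²/11) = -2.784
Welch–Satterthwaite df ≈ 35.54
Two-sided p-value ≈ 0.009
Since p ≈ 0.009 < α = 0.05, reject H0; the evidence is statistically significant.

-2.784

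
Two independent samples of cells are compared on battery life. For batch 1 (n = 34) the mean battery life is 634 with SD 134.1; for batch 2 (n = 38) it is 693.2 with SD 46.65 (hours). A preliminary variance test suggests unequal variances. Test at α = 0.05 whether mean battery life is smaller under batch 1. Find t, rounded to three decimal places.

-2.445

Let group 1 = batch 1, group 2 = batch 2. H0: μ_1 = μ_2; H1: μ_1 < μ_2 (Welch's two-sample t-test, left-tailed).
t = (x̄_1 − x̄_2)/√(s_1²/n_1 + s_2²/n_2) = (634 − 693.2)/√(134.1²/34 + 46.65²/38) = -2.445
Welch–Satterthwaite df ≈ 40.11
p-value = P(T ≤ -2.445) ≈ 0.009
Since p ≈ 0.009 < α = 0.05, reject H0; the data support H1.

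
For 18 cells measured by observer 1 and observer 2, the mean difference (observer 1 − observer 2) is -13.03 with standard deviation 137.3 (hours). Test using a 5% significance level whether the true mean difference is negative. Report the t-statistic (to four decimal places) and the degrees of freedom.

t = -0.4026, df = 17

H0: μ_d = 0; H1: μ_d < 0 (paired t-test on the differences, left-tailed).
t = d̄/(s_d/√n) = -13.03/(137.3/√18) = -0.4026
df = n − 1 = 17
p-value = P(T ≤ -0.4026) ≈ 0.346
Since p ≈ 0.346 > α = 0.05, fail to reject H0; the data do not provide sufficient evidence against H0.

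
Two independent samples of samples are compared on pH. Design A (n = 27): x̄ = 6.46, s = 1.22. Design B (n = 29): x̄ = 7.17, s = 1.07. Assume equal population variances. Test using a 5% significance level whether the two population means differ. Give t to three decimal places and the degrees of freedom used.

t = -2.319, df = 54

Let group 1 = design A, group 2 = design B. H0: μ_1 = μ_2; H1: μ_1 ≠ μ_2 (two-sample pooled-variance t-test, two-sided).
s_p² = [(27−1)·1.22² + (29−1)·1.07²]/(27+29−2) = 1.31029
t = (6.46 − 7.17)/√[1.31029·(1/27 + 1/29)] = -2.319
df = n₁ + n₂ − 2 = 54
Two-sided p-value ≈ 0.0242
Since p ≈ 0.0242 < α = 0.05, reject H0; the evidence is statistically significant.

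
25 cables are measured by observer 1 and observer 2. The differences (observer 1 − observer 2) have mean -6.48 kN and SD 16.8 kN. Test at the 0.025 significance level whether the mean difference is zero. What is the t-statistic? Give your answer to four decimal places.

-1.9286

H0: μ_d = 0; H1: μ_d ≠ 0 (paired t-test on the differences, two-sided).
t = d̄/(s_d/√n) = -6.48/(16.8/√25) = -1.9286
df = n − 1 = 24
Two-sided p-value ≈ 0.0657
Since p ≈ 0.0657 > α = 0.025, fail to reject H0; the evidence is not statistically significant.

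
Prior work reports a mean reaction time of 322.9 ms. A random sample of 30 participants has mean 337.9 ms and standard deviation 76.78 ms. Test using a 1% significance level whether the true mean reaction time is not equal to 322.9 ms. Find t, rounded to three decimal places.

1.070

H0: μ = 322.9; H1: μ ≠ 322.9 (one-sample t-test, two-sided).
t = (x̄ − μ₀)/(s/√n) = (337.9 − 322.9)/(76.78/√30) = 1.070
df = n − 1 = 29
Two-sided p-value ≈ 0.293
Since p ≈ 0.293 > α = 0.01, fail to reject H0; the evidence is not statistically significant.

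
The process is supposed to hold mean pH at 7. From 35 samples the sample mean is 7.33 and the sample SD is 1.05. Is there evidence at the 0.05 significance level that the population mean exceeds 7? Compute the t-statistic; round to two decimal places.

1.86

H0: μ = 7; H1: μ > 7 (one-sample t-test, right-tailed).
t = (x̄ − μ₀)/(s/√n) = (7.33 − 7)/(1.05/√35) = 1.86
df = n − 1 = 34
p-value = P(T ≥ 1.86) ≈ 0.036
Since p ≈ 0.036 < α = 0.05, reject H0; the data support H1.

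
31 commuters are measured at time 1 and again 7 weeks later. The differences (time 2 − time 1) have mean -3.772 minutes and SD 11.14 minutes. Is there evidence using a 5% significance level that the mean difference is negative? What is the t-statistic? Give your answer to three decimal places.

-1.885

H0: μ_d = 0; H1: μ_d < 0 (paired t-test on the differences, left-tailed).
t = d̄/(s_d/√n) = -3.772/(11.14/√31) = -1.885
df = n − 1 = 30
p-value = P(T ≤ -1.885) ≈ 0.0346
Since p ≈ 0.0346 < α = 0.05, reject H0; the evidence is statistically significant.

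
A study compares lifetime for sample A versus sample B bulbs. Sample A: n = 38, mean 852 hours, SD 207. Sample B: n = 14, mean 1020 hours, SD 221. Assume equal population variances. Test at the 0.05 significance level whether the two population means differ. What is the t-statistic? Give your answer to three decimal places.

-2.550

Let group 1 = sample A, group 2 = sample B. H0: μ_1 = μ_2; H1: μ_1 ≠ μ_2 (two-sample pooled-variance t-test, two-sided).
s_p² = [(38−1)·207² + (14−1)·221²]/(38+14−2) = 44406.9
t = (852 − 1020)/√[44406.9·(1/38 + 1/14)] = -2.550
df = n₁ + n₂ − 2 = 50
Two-sided p-value ≈ 0.014
Since p ≈ 0.014 < α = 0.05, reject H0; the evidence is statistically significant.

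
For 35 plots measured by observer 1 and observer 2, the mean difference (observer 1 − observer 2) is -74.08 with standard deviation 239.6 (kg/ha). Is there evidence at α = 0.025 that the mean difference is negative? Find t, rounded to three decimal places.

H0: μ_d = 0; H1: μ_d < 0 (paired t-test on the differences, left-tailed).
t = d̄/(s_d/√n) = -74.08/(239.6/√35) = -1.829
df = n − 1 = 34
p-value = P(T ≤ -1.829) ≈ 0.038
Since p ≈ 0.038 > α = 0.025, fail to reject H0; the evidence is not statistically significant.

-1.829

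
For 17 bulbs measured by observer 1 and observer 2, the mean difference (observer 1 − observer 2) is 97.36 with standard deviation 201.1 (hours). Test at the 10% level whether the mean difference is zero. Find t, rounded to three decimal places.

1.996

H0: μ_d = 0; H1: μ_d ≠ 0 (paired t-test on the differences, two-sided).
t = d̄/(s_d/√n) = 97.36/(201.1/√17) = 1.996
df = n − 1 = 16
Two-sided p-value ≈ 0.063
Since p ≈ 0.063 < α = 0.1, reject H0; the data support H1.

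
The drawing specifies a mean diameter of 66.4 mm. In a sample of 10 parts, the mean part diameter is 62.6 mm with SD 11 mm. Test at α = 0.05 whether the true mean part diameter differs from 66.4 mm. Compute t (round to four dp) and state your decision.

t = -1.0924; fail to reject H0

H0: μ = 66.4; H1: μ ≠ 66.4 (one-sample t-test, two-sided).
t = (x̄ − μ₀)/(s/√n) = (62.6 − 66.4)/(11/√10) = -1.0924
df = n − 1 = 9
Two-sided p-value ≈ 0.3030
Since p ≈ 0.3030 > α = 0.05, fail to reject H0; the data do not provide sufficient evidence against H0.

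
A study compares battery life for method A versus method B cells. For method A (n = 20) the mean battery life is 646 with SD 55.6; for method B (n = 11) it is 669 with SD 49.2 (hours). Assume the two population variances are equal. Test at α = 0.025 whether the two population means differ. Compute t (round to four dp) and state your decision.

t = -1.1457; fail to reject H0

Let group 1 = method A, group 2 = method B. H0: μ_1 = μ_2; H1: μ_1 ≠ μ_2 (two-sample pooled-variance t-test, two-sided).
s_p² = [(20−1)·55.6² + (11−1)·49.2²]/(20+11−2) = 2860.08
t = (646 − 669)/√[2860.08·(1/20 + 1/11)] = -1.1457
df = n₁ + n₂ − 2 = 29
Two-sided p-value ≈ 0.2613
Since p ≈ 0.2613 > α = 0.025, fail to reject H0; the data do not provide sufficient evidence against H0.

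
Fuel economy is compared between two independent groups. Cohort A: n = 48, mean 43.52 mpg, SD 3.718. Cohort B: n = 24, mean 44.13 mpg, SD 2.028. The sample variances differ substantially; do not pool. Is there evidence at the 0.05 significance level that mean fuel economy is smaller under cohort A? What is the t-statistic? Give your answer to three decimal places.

-0.900

Let group 1 = cohort A, group 2 = cohort B. H0: μ_1 = μ_2; H1: μ_1 < μ_2 (Welch's two-sample t-test, left-tailed).
t = (x̄_1 − x̄_2)/√(s_1²/n_1 + s_2²/n_2) = (43.52 − 44.13)/√(3.718²/48 + 2.028²/24) = -0.900
Welch–Satterthwaite df ≈ 69.38
p-value = P(T ≤ -0.900) ≈ 0.186
Since p ≈ 0.186 > α = 0.05, fail to reject H0; the data do not provide sufficient evidence against H0.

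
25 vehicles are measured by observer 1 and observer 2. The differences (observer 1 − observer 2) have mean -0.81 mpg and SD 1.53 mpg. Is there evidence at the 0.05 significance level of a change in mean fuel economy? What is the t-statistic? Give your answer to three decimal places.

-2.647

H0: μ_d = 0; H1: μ_d ≠ 0 (paired t-test on the differences, two-sided).
t = d̄/(s_d/√n) = -0.81/(1.53/√25) = -2.647
df = n − 1 = 24
Two-sided p-value ≈ 0.0141
Since p ≈ 0.0141 < α = 0.05, reject H0; the evidence is statistically significant.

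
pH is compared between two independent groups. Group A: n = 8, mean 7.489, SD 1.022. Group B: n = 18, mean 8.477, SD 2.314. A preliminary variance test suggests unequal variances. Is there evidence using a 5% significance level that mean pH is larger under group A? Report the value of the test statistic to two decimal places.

-1.51

Let group 1 = group A, group 2 = group B. H0: μ_1 = μ_2; H1: μ_1 > μ_2 (Welch's two-sample t-test, right-tailed).
t = (x̄_1 − x̄_2)/√(s_1²/n_1 + s_2²/n_2) = (7.489 − 8.477)/√(1.022²/8 + 2.314²/18) = -1.51
Welch–Satterthwaite df ≈ 23.98
p-value = P(T ≥ -1.51) ≈ 0.9280
Since p ≈ 0.9280 > α = 0.05, fail to reject H0; the evidence is not statistically significant.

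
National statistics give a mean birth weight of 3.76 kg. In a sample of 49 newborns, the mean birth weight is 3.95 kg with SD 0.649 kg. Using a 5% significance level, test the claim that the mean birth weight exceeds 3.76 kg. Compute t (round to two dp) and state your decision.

t = 2.05; reject H0

H0: μ = 3.76; H1: μ > 3.76 (one-sample t-test, right-tailed).
t = (x̄ − μ₀)/(s/√n) = (3.95 − 3.76)/(0.649/√49) = 2.05
df = n − 1 = 48
p-value = P(T ≥ 2.05) ≈ 0.0230
Since p ≈ 0.0230 < α = 0.05, reject H0; the data support H1.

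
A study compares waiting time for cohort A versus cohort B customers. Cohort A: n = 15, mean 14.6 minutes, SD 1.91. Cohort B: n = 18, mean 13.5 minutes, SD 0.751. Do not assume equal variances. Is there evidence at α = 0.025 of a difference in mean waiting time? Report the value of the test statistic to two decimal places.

Let group 1 = cohort A, group 2 = cohort B. H0: μ_1 = μ_2; H1: μ_1 ≠ μ_2 (Welch's two-sample t-test, two-sided).
t = (x̄_1 − x̄_2)/√(s_1²/n_1 + s_2²/n_2) = (14.6 − 13.5)/√(1.91²/15 + 0.751²/18) = 2.10
Welch–Satterthwaite df ≈ 17.60
Two-sided p-value ≈ 0.0505
Since p ≈ 0.0505 > α = 0.025, fail to reject H0; the evidence is not statistically significant.

2.10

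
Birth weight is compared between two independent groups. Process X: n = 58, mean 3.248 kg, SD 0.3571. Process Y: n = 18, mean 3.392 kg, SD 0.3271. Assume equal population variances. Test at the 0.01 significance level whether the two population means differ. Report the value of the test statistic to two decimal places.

Let group 1 = process X, group 2 = process Y. H0: μ_1 = μ_2; H1: μ_1 ≠ μ_2 (two-sample pooled-variance t-test, two-sided).
s_p² = [(58−1)·0.3571² + (18−1)·0.3271²]/(58+18−2) = 0.122805
t = (3.248 − 3.392)/√[0.122805·(1/58 + 1/18)] = -1.52
df = n₁ + n₂ − 2 = 74
Two-sided p-value ≈ 0.1320
Since p ≈ 0.1320 > α = 0.01, fail to reject H0; the evidence is not statistically significant.

-1.52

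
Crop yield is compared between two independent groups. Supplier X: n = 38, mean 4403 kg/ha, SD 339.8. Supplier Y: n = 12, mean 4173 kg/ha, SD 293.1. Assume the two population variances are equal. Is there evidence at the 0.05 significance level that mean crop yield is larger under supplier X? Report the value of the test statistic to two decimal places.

Let group 1 = supplier X, group 2 = supplier Y. H0: μ_1 = μ_2; H1: μ_1 > μ_2 (two-sample pooled-variance t-test, right-tailed).
s_p² = [(38−1)·339.8² + (12−1)·293.1²]/(38+12−2) = 108691
t = (4403 − 4173)/√[108691·(1/38 + 1/12)] = 2.11
df = n₁ + n₂ − 2 = 48
p-value = P(T ≥ 2.11) ≈ 0.0202
Since p ≈ 0.0202 < α = 0.05, reject H0; the data support H1.

2.11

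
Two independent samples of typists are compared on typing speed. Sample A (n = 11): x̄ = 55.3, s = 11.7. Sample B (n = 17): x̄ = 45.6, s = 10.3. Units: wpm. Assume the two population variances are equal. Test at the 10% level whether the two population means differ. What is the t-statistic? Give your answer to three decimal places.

Let group 1 = sample A, group 2 = sample B. H0: μ_1 = μ_2; H1: μ_1 ≠ μ_2 (two-sample pooled-variance t-test, two-sided).
s_p² = [(11−1)·11.7² + (17−1)·10.3²]/(11+17−2) = 117.936
t = (55.3 − 45.6)/√[117.936·(1/11 + 1/17)] = 2.308
df = n₁ + n₂ − 2 = 26
Two-sided p-value ≈ 0.0292
Since p ≈ 0.0292 < α = 0.1, reject H0; the evidence is statistically significant.

2.308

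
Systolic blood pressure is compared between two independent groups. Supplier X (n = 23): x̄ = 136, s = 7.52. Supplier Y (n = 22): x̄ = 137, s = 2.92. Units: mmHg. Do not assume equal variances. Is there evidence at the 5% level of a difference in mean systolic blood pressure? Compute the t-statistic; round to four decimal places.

-0.5927

Let group 1 = supplier X, group 2 = supplier Y. H0: μ_1 = μ_2; H1: μ_1 ≠ μ_2 (Welch's two-sample t-test, two-sided).
t = (x̄_1 − x̄_2)/√(s_1²/n_1 + s_2²/n_2) = (136 − 137)/√(7.52²/23 + 2.92²/22) = -0.5927
Welch–Satterthwaite df ≈ 28.73
Two-sided p-value ≈ 0.5580
Since p ≈ 0.5580 > α = 0.05, fail to reject H0; the data do not provide sufficient evidence against H0.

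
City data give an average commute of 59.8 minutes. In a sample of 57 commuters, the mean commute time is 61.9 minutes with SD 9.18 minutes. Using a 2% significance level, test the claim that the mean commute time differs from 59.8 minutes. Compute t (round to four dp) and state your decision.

t = 1.7271; fail to reject H0

H0: μ = 59.8; H1: μ ≠ 59.8 (one-sample t-test, two-sided).
t = (x̄ − μ₀)/(s/√n) = (61.9 − 59.8)/(9.18/√57) = 1.7271
df = n − 1 = 56
Two-sided p-value ≈ 0.0897
Since p ≈ 0.0897 > α = 0.02, fail to reject H0; the evidence is not statistically significant.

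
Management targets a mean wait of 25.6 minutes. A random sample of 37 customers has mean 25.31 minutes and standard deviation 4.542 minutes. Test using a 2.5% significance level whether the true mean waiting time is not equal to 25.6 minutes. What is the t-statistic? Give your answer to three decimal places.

H0: μ = 25.6; H1: μ ≠ 25.6 (one-sample t-test, two-sided).
t = (x̄ − μ₀)/(s/√n) = (25.31 − 25.6)/(4.542/√37) = -0.388
df = n − 1 = 36
Two-sided p-value ≈ 0.700
Since p ≈ 0.700 > α = 0.025, fail to reject H0; the data do not provide sufficient evidence against H0.

-0.388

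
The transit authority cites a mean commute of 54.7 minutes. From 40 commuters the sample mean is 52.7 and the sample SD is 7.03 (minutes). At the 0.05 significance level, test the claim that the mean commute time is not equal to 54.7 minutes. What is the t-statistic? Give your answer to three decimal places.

H0: μ = 54.7; H1: μ ≠ 54.7 (one-sample t-test, two-sided).
t = (x̄ − μ₀)/(s/√n) = (52.7 − 54.7)/(7.03/√40) = -1.799
df = n − 1 = 39
Two-sided p-value ≈ 0.0797
Since p ≈ 0.0797 > α = 0.05, fail to reject H0; the data do not provide sufficient evidence against H0.

-1.799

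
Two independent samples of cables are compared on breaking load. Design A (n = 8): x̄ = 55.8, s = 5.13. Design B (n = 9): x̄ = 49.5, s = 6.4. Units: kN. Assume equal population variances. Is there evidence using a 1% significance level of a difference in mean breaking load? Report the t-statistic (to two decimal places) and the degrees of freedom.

t = 2.22, df = 15

Let group 1 = design A, group 2 = design B. H0: μ_1 = μ_2; H1: μ_1 ≠ μ_2 (two-sample pooled-variance t-test, two-sided).
s_p² = [(8−1)·5.13² + (9−1)·6.4²]/(8+9−2) = 34.1266
t = (55.8 − 49.5)/√[34.1266·(1/8 + 1/9)] = 2.22
df = n₁ + n₂ − 2 = 15
Two-sided p-value ≈ 0.0423
Since p ≈ 0.0423 > α = 0.01, fail to reject H0; the data do not provide sufficient evidence against H0.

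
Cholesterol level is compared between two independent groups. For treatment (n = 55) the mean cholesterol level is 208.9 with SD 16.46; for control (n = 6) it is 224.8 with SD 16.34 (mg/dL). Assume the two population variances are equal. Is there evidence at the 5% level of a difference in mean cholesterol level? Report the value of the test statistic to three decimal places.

Let group 1 = treatment, group 2 = control. H0: μ_1 = μ_2; H1: μ_1 ≠ μ_2 (two-sample pooled-variance t-test, two-sided).
s_p² = [(55−1)·16.46² + (6−1)·16.34²]/(55+6−2) = 270.598
t = (208.9 − 224.8)/√[270.598·(1/55 + 1/6)] = -2.248
df = n₁ + n₂ − 2 = 59
Two-sided p-value ≈ 0.0283
Since p ≈ 0.0283 < α = 0.05, reject H0; the data support H1.

-2.248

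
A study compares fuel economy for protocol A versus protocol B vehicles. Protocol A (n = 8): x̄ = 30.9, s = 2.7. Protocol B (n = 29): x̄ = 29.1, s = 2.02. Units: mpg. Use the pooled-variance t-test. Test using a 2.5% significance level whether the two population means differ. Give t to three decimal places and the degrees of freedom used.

Let group 1 = protocol A, group 2 = protocol B. H0: μ_1 = μ_2; H1: μ_1 ≠ μ_2 (two-sample pooled-variance t-test, two-sided).
s_p² = [(8−1)·2.7² + (29−1)·2.02²]/(8+29−2) = 4.72232
t = (30.9 − 29.1)/√[4.72232·(1/8 + 1/29)] = 2.074
df = n₁ + n₂ − 2 = 35
Two-sided p-value ≈ 0.045
Since p ≈ 0.045 > α = 0.025, fail to reject H0; the evidence is not statistically significant.

t = 2.074, df = 35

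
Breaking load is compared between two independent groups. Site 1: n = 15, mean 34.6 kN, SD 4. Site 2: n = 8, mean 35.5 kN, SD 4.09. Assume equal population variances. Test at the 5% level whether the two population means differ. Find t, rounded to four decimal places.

-0.5101

Let group 1 = site 1, group 2 = site 2. H0: μ_1 = μ_2; H1: μ_1 ≠ μ_2 (two-sample pooled-variance t-test, two-sided).
s_p² = [(15−1)·4² + (8−1)·4.09²]/(15+8−2) = 16.2427
t = (34.6 − 35.5)/√[16.2427·(1/15 + 1/8)] = -0.5101
df = n₁ + n₂ − 2 = 21
Two-sided p-value ≈ 0.6153
Since p ≈ 0.6153 > α = 0.05, fail to reject H0; the evidence is not statistically significant.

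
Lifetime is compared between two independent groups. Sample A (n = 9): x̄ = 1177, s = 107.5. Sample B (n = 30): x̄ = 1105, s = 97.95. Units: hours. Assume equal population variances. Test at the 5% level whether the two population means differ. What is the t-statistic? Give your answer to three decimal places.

Let group 1 = sample A, group 2 = sample B. H0: μ_1 = μ_2; H1: μ_1 ≠ μ_2 (two-sample pooled-variance t-test, two-sided).
s_p² = [(9−1)·107.5² + (30−1)·97.95²]/(9+30−2) = 10018.4
t = (1177 − 1105)/√[10018.4·(1/9 + 1/30)] = 1.893
df = n₁ + n₂ − 2 = 37
Two-sided p-value ≈ 0.0662
Since p ≈ 0.0662 > α = 0.05, fail to reject H0; the data do not provide sufficient evidence against H0.

1.893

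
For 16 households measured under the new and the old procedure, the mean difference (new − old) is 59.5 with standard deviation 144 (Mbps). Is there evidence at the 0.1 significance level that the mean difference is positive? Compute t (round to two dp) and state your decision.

H0: μ_d = 0; H1: μ_d > 0 (paired t-test on the differences, right-tailed).
t = d̄/(s_d/√n) = 59.5/(144/√16) = 1.65
df = n − 1 = 15
p-value = P(T ≥ 1.65) ≈ 0.0596
Since p ≈ 0.0596 < α = 0.1, reject H0; the evidence is statistically significant.

t = 1.65; reject H0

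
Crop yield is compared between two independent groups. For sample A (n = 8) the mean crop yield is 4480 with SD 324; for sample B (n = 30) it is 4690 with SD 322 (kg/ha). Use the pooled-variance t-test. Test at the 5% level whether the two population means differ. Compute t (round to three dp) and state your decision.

t = -1.637; fail to reject H0

Let group 1 = sample A, group 2 = sample B. H0: μ_1 = μ_2; H1: μ_1 ≠ μ_2 (two-sample pooled-variance t-test, two-sided).
s_p² = [(8−1)·324² + (30−1)·322²]/(8+30−2) = 103935
t = (4480 − 4690)/√[103935·(1/8 + 1/30)] = -1.637
df = n₁ + n₂ − 2 = 36
Two-sided p-value ≈ 0.1103
Since p ≈ 0.1103 > α = 0.05, fail to reject H0; the evidence is not statistically significant.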